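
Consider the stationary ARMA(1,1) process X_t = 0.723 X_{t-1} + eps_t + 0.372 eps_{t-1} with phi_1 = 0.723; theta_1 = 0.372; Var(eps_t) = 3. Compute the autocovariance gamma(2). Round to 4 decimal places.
\gamma(2) = 6.3147

Multiply the model equation by X_{t-k} and take expectations. With theta_0 = psi_0 = 1 and psi_j the MA(infinity) weights, this gives
  gamma(k) - sum_i phi_i gamma(k-i) = c_k,
  c_k = sigma^2 * sum_{j=k..q} theta_j psi_{j-k}   (c_k = 0 for k > q),
using gamma(-m) = gamma(m).
psi-weights needed (psi_j = theta_j + sum_i phi_i psi_{j-i}):
  psi_1 = theta_1 + phi_1 = 0.372 + (0.723) = 1.095
Right-hand sides:
  c_0 = sigma^2 (1 + theta_1 psi_1) = 3 * (1 + (0.372)(1.095)) = 3 * 1.40734 = 4.22202
  c_1 = sigma^2 theta_1 = 3 * (0.372) = 1.116
  c_2 = 0
Equations for k = 0 and k = 1 (AR order 1):
  gamma(0) = phi_1 gamma(1) + c_0
  gamma(1) = phi_1 gamma(0) + c_1
Substituting the second into the first: gamma(0) (1 - phi_1^2) = c_0 + phi_1 c_1, so
  gamma(0) = (c_0 + phi_1 c_1) / (1 - phi_1^2) = (4.22202 + (0.723)(1.116)) / (1 - (0.723)^2) = 5.028888 / 0.477271 = 10.536756.
  gamma(1) = phi_1 gamma(0) + c_1 = (0.723)(10.536756) + (1.116) = 8.734074.
For k = 2 (> q): gamma(2) = phi_1 gamma(1) = (0.723)(8.734074) = 6.314736.
Therefore gamma(2) = 6.3147 (to 4 decimal places).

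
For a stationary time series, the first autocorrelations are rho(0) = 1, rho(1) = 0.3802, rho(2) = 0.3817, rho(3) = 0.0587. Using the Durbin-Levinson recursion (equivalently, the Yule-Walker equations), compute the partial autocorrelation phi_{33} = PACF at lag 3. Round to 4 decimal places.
\phi_{33} = -0.1920

The PACF at lag k is phi_{kk}, the last component of the solution
to the Yule-Walker system G_k phi = r_k where
  (G_k)_{ij} = rho(|i - j|), (r_k)_i = rho(i), i,j = 1..k.
Equivalently, Durbin-Levinson gives phi_{kk} iteratively:
  phi_{11} = rho(1)
  phi_{kk} = [rho(k) - sum_{j=1..k-1} phi_{k-1,j} rho(k-j)]
            / [1 - sum_{j=1..k-1} phi_{k-1,j} rho(j)],
  phi_{k,j} = phi_{k-1,j} - phi_{kk} phi_{k-1,k-j},  j = 1..k-1.
Step k = 1:
  phi_11 = rho(1) = 0.3802.
Step k = 2:
  phi_22 = [rho(2) - phi_11 rho(1)] / [1 - phi_11 rho(1)] = [0.3817 - (0.3802)(0.3802)] / [1 - (0.3802)(0.3802)]
         = 0.23714796 / 0.85544796 = 0.277221.
  Update: phi_21 = phi_11 - phi_22 phi_11 = 0.3802 - (0.277221)(0.3802) = 0.274801.
Step k = 3:
  phi_33 = [rho(3) - phi_21 rho(2) - phi_22 rho(1)] / [1 - phi_21 rho(1) - phi_22 rho(2)]
    numerator   = 0.0587 - (0.274801)(0.3817) - (0.277221)(0.3802) = -0.15159075
    denominator = 1 - (0.274801)(0.3802) - (0.277221)(0.3817) = 0.78970561
  phi_33 = -0.15159075 / 0.78970561 = -0.192.
Therefore phi_{33} = -0.1920.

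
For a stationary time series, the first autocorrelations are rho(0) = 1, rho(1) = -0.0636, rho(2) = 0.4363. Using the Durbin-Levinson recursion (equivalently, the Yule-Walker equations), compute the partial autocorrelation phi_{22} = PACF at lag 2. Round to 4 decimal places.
\phi_{22} = 0.4340

The PACF at lag k is phi_{kk}, the last component of the solution
to the Yule-Walker system G_k phi = r_k where
  (G_k)_{ij} = rho(|i - j|), (r_k)_i = rho(i), i,j = 1..k.
Equivalently, Durbin-Levinson gives phi_{kk} iteratively:
  phi_{11} = rho(1)
  phi_{kk} = [rho(k) - sum_{j=1..k-1} phi_{k-1,j} rho(k-j)]
            / [1 - sum_{j=1..k-1} phi_{k-1,j} rho(j)],
  phi_{k,j} = phi_{k-1,j} - phi_{kk} phi_{k-1,k-j},  j = 1..k-1.
Step k = 1:
  phi_11 = rho(1) = -0.0636.
Step k = 2:
  phi_22 = [rho(2) - phi_11 rho(1)] / [1 - phi_11 rho(1)] = [0.4363 - (-0.0636)(-0.0636)] / [1 - (-0.0636)(-0.0636)]
         = 0.43225504 / 0.99595504 = 0.434.
Therefore phi_{22} = 0.4340.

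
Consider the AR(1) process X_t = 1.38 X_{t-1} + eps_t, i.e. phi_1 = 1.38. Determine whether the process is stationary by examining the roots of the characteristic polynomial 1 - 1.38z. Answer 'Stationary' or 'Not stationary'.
\text{Not stationary}

The AR(p) characteristic polynomial is P(z) = 1 - 1.38z.
Stationarity requires all roots to lie outside the unit circle, i.e. |z| > 1 for every root.
This is linear in z: 1 + (-1.38) z = 0  =>  z = -1/(-1.38) = 0.724638,  |z| = 0.724638.
Moduli of all roots: 0.7246.
All moduli strictly greater than 1? No.
Verdict: Not stationary.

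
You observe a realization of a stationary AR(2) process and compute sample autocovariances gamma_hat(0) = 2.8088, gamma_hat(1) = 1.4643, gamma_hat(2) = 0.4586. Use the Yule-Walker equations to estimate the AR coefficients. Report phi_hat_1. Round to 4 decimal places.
\hat\phi_{1} = 0.5990

The Yule-Walker equations for an AR(p) process read, in matrix form,
  Gamma_p phi = r_p,   with   (Gamma_p)_{ij} = gamma(|i - j|),
                       (r_p)_i = gamma(i),   i,j = 1..p.
Substitute the sample gammas (Toeplitz matrix and right-hand side of size 2):
  Gamma_p = [[2.8088, 1.4643], [1.4643, 2.8088]]
  r_p     = [1.4643, 0.4586]
Written out:
  2.8088 phi_1 + 1.4643 phi_2 = 1.4643
  1.4643 phi_1 + 2.8088 phi_2 = 0.4586
Solve by Cramer's rule:
  det = gamma(0)^2 - gamma(1)^2 = (2.8088)^2 - (1.4643)^2 = 7.88935744 - 2.14417449 = 5.74518295
  phi_hat_1 = [gamma(1) gamma(0) - gamma(1) gamma(2)] / det = [(1.4643)(2.8088) - (1.4643)(0.4586)] / 5.74518295 = 3.44139786 / 5.74518295 = 0.599
  phi_hat_2 = [gamma(0) gamma(2) - gamma(1)^2] / det = [(2.8088)(0.4586) - (1.4643)^2] / 5.74518295 = -0.85605881 / 5.74518295 = -0.149
So phi_hat = [0.5990, -0.1490].
Therefore phi_hat_1 = 0.5990.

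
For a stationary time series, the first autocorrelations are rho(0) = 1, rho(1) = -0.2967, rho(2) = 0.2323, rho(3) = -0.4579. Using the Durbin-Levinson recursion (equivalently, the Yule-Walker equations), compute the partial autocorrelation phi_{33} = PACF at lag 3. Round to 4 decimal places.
\phi_{33} = -0.3969

The PACF at lag k is phi_{kk}, the last component of the solution
to the Yule-Walker system G_k phi = r_k where
  (G_k)_{ij} = rho(|i - j|), (r_k)_i = rho(i), i,j = 1..k.
Equivalently, Durbin-Levinson gives phi_{kk} iteratively:
  phi_{11} = rho(1)
  phi_{kk} = [rho(k) - sum_{j=1..k-1} phi_{k-1,j} rho(k-j)]
            / [1 - sum_{j=1..k-1} phi_{k-1,j} rho(j)],
  phi_{k,j} = phi_{k-1,j} - phi_{kk} phi_{k-1,k-j},  j = 1..k-1.
Step k = 1:
  phi_11 = rho(1) = -0.2967.
Step k = 2:
  phi_22 = [rho(2) - phi_11 rho(1)] / [1 - phi_11 rho(1)] = [0.2323 - (-0.2967)(-0.2967)] / [1 - (-0.2967)(-0.2967)]
         = 0.14426911 / 0.91196911 = 0.158195.
  Update: phi_21 = phi_11 - phi_22 phi_11 = -0.2967 - (0.158195)(-0.2967) = -0.249763.
Step k = 3:
  phi_33 = [rho(3) - phi_21 rho(2) - phi_22 rho(1)] / [1 - phi_21 rho(1) - phi_22 rho(2)]
    numerator   = -0.4579 - (-0.249763)(0.2323) - (0.158195)(-0.2967) = -0.35294343
    denominator = 1 - (-0.249763)(-0.2967) - (0.158195)(0.2323) = 0.88914643
  phi_33 = -0.35294343 / 0.88914643 = -0.3969.
Therefore phi_{33} = -0.3969.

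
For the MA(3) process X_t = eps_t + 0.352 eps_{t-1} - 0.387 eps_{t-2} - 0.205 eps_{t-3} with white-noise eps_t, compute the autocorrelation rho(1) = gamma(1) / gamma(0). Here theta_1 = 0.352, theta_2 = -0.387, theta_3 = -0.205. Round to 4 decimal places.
\rho(1) = 0.2243

For an MA(q) process with theta_0 = 1, the autocovariance is
  gamma(k) = sigma^2 * sum_{i=0..q-k} theta_i * theta_{i+k},
and rho(k) = gamma(k) / gamma(0). Sigma^2 cancels.
  numerator   = (1)*(0.352) + (0.352)*(-0.387) + (-0.387)*(-0.205) = 0.295111.
  denominator = (1)^2 + (0.352)^2 + (-0.387)^2 + (-0.205)^2 = 1.315698.
  rho(1) = 0.295111 / 1.315698 = 0.2243.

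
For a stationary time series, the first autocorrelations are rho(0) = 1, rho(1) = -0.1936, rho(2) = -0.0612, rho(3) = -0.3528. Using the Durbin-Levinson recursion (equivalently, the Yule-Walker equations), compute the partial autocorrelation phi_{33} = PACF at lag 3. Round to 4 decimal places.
\phi_{33} = -0.4050

The PACF at lag k is phi_{kk}, the last component of the solution
to the Yule-Walker system G_k phi = r_k where
  (G_k)_{ij} = rho(|i - j|), (r_k)_i = rho(i), i,j = 1..k.
Equivalently, Durbin-Levinson gives phi_{kk} iteratively:
  phi_{11} = rho(1)
  phi_{kk} = [rho(k) - sum_{j=1..k-1} phi_{k-1,j} rho(k-j)]
            / [1 - sum_{j=1..k-1} phi_{k-1,j} rho(j)],
  phi_{k,j} = phi_{k-1,j} - phi_{kk} phi_{k-1,k-j},  j = 1..k-1.
Step k = 1:
  phi_11 = rho(1) = -0.1936.
Step k = 2:
  phi_22 = [rho(2) - phi_11 rho(1)] / [1 - phi_11 rho(1)] = [-0.0612 - (-0.1936)(-0.1936)] / [1 - (-0.1936)(-0.1936)]
         = -0.09868096 / 0.96251904 = -0.102524.
  Update: phi_21 = phi_11 - phi_22 phi_11 = -0.1936 - (-0.102524)(-0.1936) = -0.213449.
Step k = 3:
  phi_33 = [rho(3) - phi_21 rho(2) - phi_22 rho(1)] / [1 - phi_21 rho(1) - phi_22 rho(2)]
    numerator   = -0.3528 - (-0.213449)(-0.0612) - (-0.102524)(-0.1936) = -0.38571163
    denominator = 1 - (-0.213449)(-0.1936) - (-0.102524)(-0.0612) = 0.95240191
  phi_33 = -0.38571163 / 0.95240191 = -0.405.
Therefore phi_{33} = -0.4050.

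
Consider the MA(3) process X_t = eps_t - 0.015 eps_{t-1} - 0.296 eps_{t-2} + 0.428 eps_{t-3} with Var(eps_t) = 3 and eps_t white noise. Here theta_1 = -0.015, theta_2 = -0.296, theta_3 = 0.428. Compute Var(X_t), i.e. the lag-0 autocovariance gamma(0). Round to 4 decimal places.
\gamma(0) = 3.8131

For an MA(q) process X_t = eps_t + sum_i theta_i eps_{t-i} with
Var(eps_t) = sigma^2, the variance is
  gamma(0) = sigma^2 * (1 + sum_i theta_i^2).
  sum_i theta_i^2 = (-0.015)^2 + (-0.296)^2 + (0.428)^2 = 0.000225 + 0.087616 + 0.183184 = 0.271025.
  gamma(0) = 3 * (1 + 0.271025) = 3 * 1.271025 = 3.813075, which rounds to 3.8131.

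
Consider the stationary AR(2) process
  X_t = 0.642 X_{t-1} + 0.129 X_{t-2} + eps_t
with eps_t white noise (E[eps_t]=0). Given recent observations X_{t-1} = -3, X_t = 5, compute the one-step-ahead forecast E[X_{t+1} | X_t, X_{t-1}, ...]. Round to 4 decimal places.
E[X_{t+1} \mid \mathcal F_t] = 2.8230

For an AR(p) model X_t = c + sum_i phi_i X_{t-i} + eps_t, the
one-step-ahead conditional mean is
  E[X_{t+1} | X_t, ...] = c + sum_i phi_i X_{t+1-i}.
Substitute known values:
  E[X_{t+1} | ...] = (0.642) * (5) + (0.129) * (-3)
                   = 2.8230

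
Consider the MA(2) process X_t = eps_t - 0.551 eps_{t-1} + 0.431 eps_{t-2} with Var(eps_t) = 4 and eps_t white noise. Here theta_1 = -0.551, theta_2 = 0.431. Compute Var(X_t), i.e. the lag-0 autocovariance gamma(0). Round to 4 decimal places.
\gamma(0) = 5.9574

For an MA(q) process X_t = eps_t + sum_i theta_i eps_{t-i} with
Var(eps_t) = sigma^2, the variance is
  gamma(0) = sigma^2 * (1 + sum_i theta_i^2).
  sum_i theta_i^2 = (-0.551)^2 + (0.431)^2 = 0.303601 + 0.185761 = 0.489362.
  gamma(0) = 4 * (1 + 0.489362) = 4 * 1.489362 = 5.957448, which rounds to 5.9574.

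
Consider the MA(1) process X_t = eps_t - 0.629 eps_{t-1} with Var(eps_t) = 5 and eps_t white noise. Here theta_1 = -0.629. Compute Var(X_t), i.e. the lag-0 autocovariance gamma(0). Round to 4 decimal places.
\gamma(0) = 6.9782

For an MA(q) process X_t = eps_t + sum_i theta_i eps_{t-i} with
Var(eps_t) = sigma^2, the variance is
  gamma(0) = sigma^2 * (1 + sum_i theta_i^2).
  sum_i theta_i^2 = (-0.629)^2 = 0.395641.
  gamma(0) = 5 * (1 + 0.395641) = 5 * 1.395641 = 6.978205, which rounds to 6.9782.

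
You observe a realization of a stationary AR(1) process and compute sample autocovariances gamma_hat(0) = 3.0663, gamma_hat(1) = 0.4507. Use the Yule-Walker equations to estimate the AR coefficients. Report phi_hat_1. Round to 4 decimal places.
\hat\phi_{1} = 0.1470

The Yule-Walker equations for an AR(p) process read, in matrix form,
  Gamma_p phi = r_p,   with   (Gamma_p)_{ij} = gamma(|i - j|),
                       (r_p)_i = gamma(i),   i,j = 1..p.
Substitute the sample gammas (Toeplitz matrix and right-hand side of size 1):
  Gamma_p = [[3.0663]]
  r_p     = [0.4507]
With p = 1 this is the single equation gamma(0) phi_1 = gamma(1):
  phi_hat_1 = gamma(1) / gamma(0) = 0.4507 / 3.0663 = 0.1470.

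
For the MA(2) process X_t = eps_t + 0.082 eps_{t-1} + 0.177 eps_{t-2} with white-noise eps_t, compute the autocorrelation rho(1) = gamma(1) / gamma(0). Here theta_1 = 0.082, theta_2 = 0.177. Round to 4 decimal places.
\rho(1) = 0.0930

For an MA(q) process with theta_0 = 1, the autocovariance is
  gamma(k) = sigma^2 * sum_{i=0..q-k} theta_i * theta_{i+k},
and rho(k) = gamma(k) / gamma(0). Sigma^2 cancels.
  numerator   = (1)*(0.082) + (0.082)*(0.177) = 0.096514.
  denominator = (1)^2 + (0.082)^2 + (0.177)^2 = 1.038053.
  rho(1) = 0.096514 / 1.038053 = 0.0930.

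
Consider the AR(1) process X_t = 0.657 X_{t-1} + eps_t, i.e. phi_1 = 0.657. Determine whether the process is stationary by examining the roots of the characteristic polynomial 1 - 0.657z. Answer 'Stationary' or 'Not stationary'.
\text{Stationary}

The AR(p) characteristic polynomial is P(z) = 1 - 0.657z.
Stationarity requires all roots to lie outside the unit circle, i.e. |z| > 1 for every root.
This is linear in z: 1 + (-0.657) z = 0  =>  z = -1/(-0.657) = 1.52207,  |z| = 1.52207.
Moduli of all roots: 1.5221.
All moduli strictly greater than 1? Yes.
Verdict: Stationary.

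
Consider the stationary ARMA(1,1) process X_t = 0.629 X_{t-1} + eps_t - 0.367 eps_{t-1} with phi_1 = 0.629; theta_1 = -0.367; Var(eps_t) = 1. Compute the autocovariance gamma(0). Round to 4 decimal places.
\gamma(0) = 1.1136

Multiply the model equation by X_{t-k} and take expectations. With theta_0 = psi_0 = 1 and psi_j the MA(infinity) weights, this gives
  gamma(k) - sum_i phi_i gamma(k-i) = c_k,
  c_k = sigma^2 * sum_{j=k..q} theta_j psi_{j-k}   (c_k = 0 for k > q),
using gamma(-m) = gamma(m).
psi-weights needed (psi_j = theta_j + sum_i phi_i psi_{j-i}):
  psi_1 = theta_1 + phi_1 = -0.367 + (0.629) = 0.262
Right-hand sides:
  c_0 = sigma^2 (1 + theta_1 psi_1) = 1 * (1 + (-0.367)(0.262)) = 1 * 0.903846 = 0.903846
  c_1 = sigma^2 theta_1 = 1 * (-0.367) = -0.367
  c_2 = 0
Equations for k = 0 and k = 1 (AR order 1):
  gamma(0) = phi_1 gamma(1) + c_0
  gamma(1) = phi_1 gamma(0) + c_1
Substituting the second into the first: gamma(0) (1 - phi_1^2) = c_0 + phi_1 c_1, so
  gamma(0) = (c_0 + phi_1 c_1) / (1 - phi_1^2) = (0.903846 + (0.629)(-0.367)) / (1 - (0.629)^2) = 0.673003 / 0.604359 = 1.113581.
Therefore gamma(0) = 1.1136 (to 4 decimal places).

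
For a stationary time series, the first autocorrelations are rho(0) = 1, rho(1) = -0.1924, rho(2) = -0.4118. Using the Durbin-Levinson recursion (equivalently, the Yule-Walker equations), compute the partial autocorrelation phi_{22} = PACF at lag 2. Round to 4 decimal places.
\phi_{22} = -0.4661

The PACF at lag k is phi_{kk}, the last component of the solution
to the Yule-Walker system G_k phi = r_k where
  (G_k)_{ij} = rho(|i - j|), (r_k)_i = rho(i), i,j = 1..k.
Equivalently, Durbin-Levinson gives phi_{kk} iteratively:
  phi_{11} = rho(1)
  phi_{kk} = [rho(k) - sum_{j=1..k-1} phi_{k-1,j} rho(k-j)]
            / [1 - sum_{j=1..k-1} phi_{k-1,j} rho(j)],
  phi_{k,j} = phi_{k-1,j} - phi_{kk} phi_{k-1,k-j},  j = 1..k-1.
Step k = 1:
  phi_11 = rho(1) = -0.1924.
Step k = 2:
  phi_22 = [rho(2) - phi_11 rho(1)] / [1 - phi_11 rho(1)] = [-0.4118 - (-0.1924)(-0.1924)] / [1 - (-0.1924)(-0.1924)]
         = -0.44881776 / 0.96298224 = -0.4661.
Therefore phi_{22} = -0.4661.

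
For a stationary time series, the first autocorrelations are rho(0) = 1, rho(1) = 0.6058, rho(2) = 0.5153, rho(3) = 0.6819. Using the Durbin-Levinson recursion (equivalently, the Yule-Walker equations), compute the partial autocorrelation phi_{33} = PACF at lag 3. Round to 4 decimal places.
\phi_{33} = 0.5030

The PACF at lag k is phi_{kk}, the last component of the solution
to the Yule-Walker system G_k phi = r_k where
  (G_k)_{ij} = rho(|i - j|), (r_k)_i = rho(i), i,j = 1..k.
Equivalently, Durbin-Levinson gives phi_{kk} iteratively:
  phi_{11} = rho(1)
  phi_{kk} = [rho(k) - sum_{j=1..k-1} phi_{k-1,j} rho(k-j)]
            / [1 - sum_{j=1..k-1} phi_{k-1,j} rho(j)],
  phi_{k,j} = phi_{k-1,j} - phi_{kk} phi_{k-1,k-j},  j = 1..k-1.
Step k = 1:
  phi_11 = rho(1) = 0.6058.
Step k = 2:
  phi_22 = [rho(2) - phi_11 rho(1)] / [1 - phi_11 rho(1)] = [0.5153 - (0.6058)(0.6058)] / [1 - (0.6058)(0.6058)]
         = 0.14830636 / 0.63300636 = 0.234289.
  Update: phi_21 = phi_11 - phi_22 phi_11 = 0.6058 - (0.234289)(0.6058) = 0.463868.
Step k = 3:
  phi_33 = [rho(3) - phi_21 rho(2) - phi_22 rho(1)] / [1 - phi_21 rho(1) - phi_22 rho(2)]
    numerator   = 0.6819 - (0.463868)(0.5153) - (0.234289)(0.6058) = 0.30093672
    denominator = 1 - (0.463868)(0.6058) - (0.234289)(0.5153) = 0.59825983
  phi_33 = 0.30093672 / 0.59825983 = 0.503.
Therefore phi_{33} = 0.5030.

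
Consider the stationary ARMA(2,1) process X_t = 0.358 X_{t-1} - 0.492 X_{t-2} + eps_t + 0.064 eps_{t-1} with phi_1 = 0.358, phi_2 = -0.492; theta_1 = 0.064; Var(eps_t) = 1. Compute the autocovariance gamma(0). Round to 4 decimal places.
\gamma(0) = 1.4487

Multiply the model equation by X_{t-k} and take expectations. With theta_0 = psi_0 = 1 and psi_j the MA(infinity) weights, this gives
  gamma(k) - sum_i phi_i gamma(k-i) = c_k,
  c_k = sigma^2 * sum_{j=k..q} theta_j psi_{j-k}   (c_k = 0 for k > q),
using gamma(-m) = gamma(m).
psi-weights needed (psi_j = theta_j + sum_i phi_i psi_{j-i}):
  psi_1 = theta_1 + phi_1 = 0.064 + (0.358) = 0.422
Right-hand sides:
  c_0 = sigma^2 (1 + theta_1 psi_1) = 1 * (1 + (0.064)(0.422)) = 1 * 1.027008 = 1.027008
  c_1 = sigma^2 theta_1 = 1 * (0.064) = 0.064
  c_2 = 0
Equations for k = 0, 1, 2 (AR order 2, c_2 = 0):
  (E0) gamma(0) = phi_1 gamma(1) + phi_2 gamma(2) + c_0
  (E1) gamma(1) = phi_1 gamma(0) + phi_2 gamma(1) + c_1
  (E2) gamma(2) = phi_1 gamma(1) + phi_2 gamma(0)
From (E1): gamma(1) = A gamma(0) + B with
  A = phi_1 / (1 - phi_2) = 0.358 / 1.492 = 0.239946,   B = c_1 / (1 - phi_2) = 0.064 / 1.492 = 0.042895.
Insert (E2) into (E0): gamma(0) (1 - phi_2^2) = phi_1 (1 + phi_2) gamma(1) + c_0.
  phi_1 (1 + phi_2) = (0.358)(0.508) = 0.181864,   1 - phi_2^2 = 0.757936.
Replace gamma(1) by A gamma(0) + B and collect gamma(0):
  gamma(0) [0.757936 - (0.181864)(0.239946)] = (0.181864)(0.042895) + 1.027008
  gamma(0) * 0.714298 = 1.034809
  gamma(0) = 1.034809 / 0.714298 = 1.448707.
Therefore gamma(0) = 1.4487 (to 4 decimal places).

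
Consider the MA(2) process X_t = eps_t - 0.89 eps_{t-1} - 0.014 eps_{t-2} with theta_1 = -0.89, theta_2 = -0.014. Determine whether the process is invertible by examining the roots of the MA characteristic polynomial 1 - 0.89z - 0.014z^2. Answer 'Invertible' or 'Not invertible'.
\text{Invertible}

The MA(q) characteristic polynomial is P(z) = 1 - 0.89z - 0.014z^2.
Invertibility requires all roots to lie outside the unit circle, i.e. |z| > 1 for every root.
Set 1 + (-0.89) z + (-0.014) z^2 = 0, i.e. a z^2 + b z + c = 0 with a = -0.014, b = -0.89, c = 1.
Discriminant D = b^2 - 4ac = (-0.89)^2 - 4*(-0.014)*1 = 0.7921 - (-0.056) = 0.8481.
D >= 0, so the roots are real: z = (-b +/- sqrt(D)) / (2a) = (0.89 +/- 0.920923) / (-0.028).
  z_1 = (0.89 + 0.920923) / (-0.028) = -64.6758,   |z_1| = 64.6758.
  z_2 = (0.89 - 0.920923) / (-0.028) = 1.1044,   |z_2| = 1.1044.
Moduli of all roots: 64.6758, 1.1044.
All moduli strictly greater than 1? Yes.
Verdict: Invertible.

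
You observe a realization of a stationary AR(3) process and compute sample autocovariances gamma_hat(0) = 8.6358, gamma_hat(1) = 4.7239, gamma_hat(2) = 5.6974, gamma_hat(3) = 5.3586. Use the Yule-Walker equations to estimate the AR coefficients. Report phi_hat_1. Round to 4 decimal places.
\hat\phi_{1} = 0.1020

The Yule-Walker equations for an AR(p) process read, in matrix form,
  Gamma_p phi = r_p,   with   (Gamma_p)_{ij} = gamma(|i - j|),
                       (r_p)_i = gamma(i),   i,j = 1..p.
Substitute the sample gammas (Toeplitz matrix and right-hand side of size 3):
  Gamma_p = [[8.6358, 4.7239, 5.6974], [4.7239, 8.6358, 4.7239], [5.6974, 4.7239, 8.6358]]
  r_p     = [4.7239, 5.6974, 5.3586]
Written out (R1..R3):
  (R1) 8.6358 phi_1 + 4.7239 phi_2 + 5.6974 phi_3 = 4.7239
  (R2) 4.7239 phi_1 + 8.6358 phi_2 + 4.7239 phi_3 = 5.6974
  (R3) 5.6974 phi_1 + 4.7239 phi_2 + 8.6358 phi_3 = 5.3586
Gaussian elimination:
  R2 <- R2 - (4.7239/8.6358) R1 = R2 - (0.547014) R1:  6.051762 phi_2 + 1.607345 phi_3 = 3.113362
  R3 <- R3 - (5.6974/8.6358) R1 = R3 - (0.659742) R1:  1.607345 phi_2 + 4.876986 phi_3 = 2.242045
  R3 <- R3 - (1.607345/6.051762) R2 = R3 - (0.265599) R2:  4.450076 phi_3 = 1.415137
Back-substitution:
  phi_hat_3 = 1.415137 / 4.450076 = 0.318003
  phi_hat_2 = (3.113362 - (1.607345)(0.318003)) / 6.051762 = 0.429994
  phi_hat_1 = (4.7239 - (4.7239)(0.429994) - (5.6974)(0.318003)) / 8.6358 = 0.102001
So phi_hat = [0.1020, 0.4300, 0.3180].
Therefore phi_hat_1 = 0.1020.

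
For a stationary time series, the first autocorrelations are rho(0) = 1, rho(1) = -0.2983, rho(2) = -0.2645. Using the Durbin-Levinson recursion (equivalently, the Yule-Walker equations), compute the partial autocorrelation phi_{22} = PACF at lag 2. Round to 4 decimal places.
\phi_{22} = -0.3880

The PACF at lag k is phi_{kk}, the last component of the solution
to the Yule-Walker system G_k phi = r_k where
  (G_k)_{ij} = rho(|i - j|), (r_k)_i = rho(i), i,j = 1..k.
Equivalently, Durbin-Levinson gives phi_{kk} iteratively:
  phi_{11} = rho(1)
  phi_{kk} = [rho(k) - sum_{j=1..k-1} phi_{k-1,j} rho(k-j)]
            / [1 - sum_{j=1..k-1} phi_{k-1,j} rho(j)],
  phi_{k,j} = phi_{k-1,j} - phi_{kk} phi_{k-1,k-j},  j = 1..k-1.
Step k = 1:
  phi_11 = rho(1) = -0.2983.
Step k = 2:
  phi_22 = [rho(2) - phi_11 rho(1)] / [1 - phi_11 rho(1)] = [-0.2645 - (-0.2983)(-0.2983)] / [1 - (-0.2983)(-0.2983)]
         = -0.35348289 / 0.91101711 = -0.388.
Therefore phi_{22} = -0.3880.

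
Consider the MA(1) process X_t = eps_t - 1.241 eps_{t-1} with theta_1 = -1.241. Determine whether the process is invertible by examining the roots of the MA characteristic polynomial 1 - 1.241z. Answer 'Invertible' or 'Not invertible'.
\text{Not invertible}

The MA(q) characteristic polynomial is P(z) = 1 - 1.241z.
Invertibility requires all roots to lie outside the unit circle, i.e. |z| > 1 for every root.
This is linear in z: 1 + (-1.241) z = 0  =>  z = -1/(-1.241) = 0.805802,  |z| = 0.805802.
Moduli of all roots: 0.8058.
All moduli strictly greater than 1? No.
Verdict: Not invertible.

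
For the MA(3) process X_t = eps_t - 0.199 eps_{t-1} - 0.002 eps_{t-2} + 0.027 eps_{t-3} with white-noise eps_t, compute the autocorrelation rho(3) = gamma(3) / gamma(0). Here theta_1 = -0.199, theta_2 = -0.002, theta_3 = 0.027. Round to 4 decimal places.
\rho(3) = 0.0260

For an MA(q) process with theta_0 = 1, the autocovariance is
  gamma(k) = sigma^2 * sum_{i=0..q-k} theta_i * theta_{i+k},
and rho(k) = gamma(k) / gamma(0). Sigma^2 cancels.
  numerator   = (1)*(0.027) = 0.027.
  denominator = (1)^2 + (-0.199)^2 + (-0.002)^2 + (0.027)^2 = 1.040334.
  rho(3) = 0.027 / 1.040334 = 0.0260.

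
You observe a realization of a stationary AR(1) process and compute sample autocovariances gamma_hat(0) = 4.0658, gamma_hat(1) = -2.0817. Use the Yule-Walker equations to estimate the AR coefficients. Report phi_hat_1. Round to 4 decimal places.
\hat\phi_{1} = -0.5120

The Yule-Walker equations for an AR(p) process read, in matrix form,
  Gamma_p phi = r_p,   with   (Gamma_p)_{ij} = gamma(|i - j|),
                       (r_p)_i = gamma(i),   i,j = 1..p.
Substitute the sample gammas (Toeplitz matrix and right-hand side of size 1):
  Gamma_p = [[4.0658]]
  r_p     = [-2.0817]
With p = 1 this is the single equation gamma(0) phi_1 = gamma(1):
  phi_hat_1 = gamma(1) / gamma(0) = -2.0817 / 4.0658 = -0.5120.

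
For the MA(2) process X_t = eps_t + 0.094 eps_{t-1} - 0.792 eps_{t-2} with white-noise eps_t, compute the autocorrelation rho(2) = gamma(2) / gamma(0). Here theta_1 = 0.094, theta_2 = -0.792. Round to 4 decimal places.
\rho(2) = -0.4841

For an MA(q) process with theta_0 = 1, the autocovariance is
  gamma(k) = sigma^2 * sum_{i=0..q-k} theta_i * theta_{i+k},
and rho(k) = gamma(k) / gamma(0). Sigma^2 cancels.
  numerator   = (1)*(-0.792) = -0.792.
  denominator = (1)^2 + (0.094)^2 + (-0.792)^2 = 1.6361.
  rho(2) = -0.792 / 1.6361 = -0.4841.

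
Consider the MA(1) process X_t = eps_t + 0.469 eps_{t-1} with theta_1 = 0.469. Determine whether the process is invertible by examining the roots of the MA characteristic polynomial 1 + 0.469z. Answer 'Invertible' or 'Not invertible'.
\text{Invertible}

The MA(q) characteristic polynomial is P(z) = 1 + 0.469z.
Invertibility requires all roots to lie outside the unit circle, i.e. |z| > 1 for every root.
This is linear in z: 1 + (0.469) z = 0  =>  z = -1/(0.469) = -2.132196,  |z| = 2.132196.
Moduli of all roots: 2.1322.
All moduli strictly greater than 1? Yes.
Verdict: Invertible.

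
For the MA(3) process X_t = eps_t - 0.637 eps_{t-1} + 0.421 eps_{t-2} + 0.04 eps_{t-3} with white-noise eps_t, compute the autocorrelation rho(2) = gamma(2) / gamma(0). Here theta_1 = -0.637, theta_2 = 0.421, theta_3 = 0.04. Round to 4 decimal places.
\rho(2) = 0.2496

For an MA(q) process with theta_0 = 1, the autocovariance is
  gamma(k) = sigma^2 * sum_{i=0..q-k} theta_i * theta_{i+k},
and rho(k) = gamma(k) / gamma(0). Sigma^2 cancels.
  numerator   = (1)*(0.421) + (-0.637)*(0.04) = 0.39552.
  denominator = (1)^2 + (-0.637)^2 + (0.421)^2 + (0.04)^2 = 1.58461.
  rho(2) = 0.39552 / 1.58461 = 0.2496.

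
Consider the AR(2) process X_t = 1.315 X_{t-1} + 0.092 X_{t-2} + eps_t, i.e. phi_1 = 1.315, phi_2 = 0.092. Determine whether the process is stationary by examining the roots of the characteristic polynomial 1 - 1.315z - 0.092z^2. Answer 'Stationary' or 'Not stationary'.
\text{Not stationary}

The AR(p) characteristic polynomial is P(z) = 1 - 1.315z - 0.092z^2.
Stationarity requires all roots to lie outside the unit circle, i.e. |z| > 1 for every root.
Set 1 + (-1.315) z + (-0.092) z^2 = 0, i.e. a z^2 + b z + c = 0 with a = -0.092, b = -1.315, c = 1.
Discriminant D = b^2 - 4ac = (-1.315)^2 - 4*(-0.092)*1 = 1.729225 - (-0.368) = 2.097225.
D >= 0, so the roots are real: z = (-b +/- sqrt(D)) / (2a) = (1.315 +/- 1.44818) / (-0.184).
  z_1 = (1.315 + 1.44818) / (-0.184) = -15.0173,   |z_1| = 15.0173.
  z_2 = (1.315 - 1.44818) / (-0.184) = 0.7238,   |z_2| = 0.7238.
Moduli of all roots: 15.0173, 0.7238.
All moduli strictly greater than 1? No.
Verdict: Not stationary.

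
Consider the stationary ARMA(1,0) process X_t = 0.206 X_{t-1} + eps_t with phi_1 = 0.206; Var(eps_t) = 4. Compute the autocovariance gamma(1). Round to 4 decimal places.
\gamma(1) = 0.8605

Multiply the model equation by X_{t-k} and take expectations. With theta_0 = psi_0 = 1 and psi_j the MA(infinity) weights, this gives
  gamma(k) - sum_i phi_i gamma(k-i) = c_k,
  c_k = sigma^2 * sum_{j=k..q} theta_j psi_{j-k}   (c_k = 0 for k > q),
using gamma(-m) = gamma(m).
Pure AR (q = 0): c_0 = sigma^2 = 4, c_k = 0 for k >= 1.
Equations for k = 0 and k = 1 (AR order 1):
  gamma(0) = phi_1 gamma(1) + c_0
  gamma(1) = phi_1 gamma(0) + c_1
Substituting the second into the first: gamma(0) (1 - phi_1^2) = c_0 + phi_1 c_1, so
  gamma(0) = c_0 / (1 - phi_1^2) = 4 / (1 - (0.206)^2) = 4 / 0.957564 = 4.177266.
  gamma(1) = phi_1 gamma(0) = (0.206)(4.177266) = 0.860517.
Therefore gamma(1) = 0.8605 (to 4 decimal places).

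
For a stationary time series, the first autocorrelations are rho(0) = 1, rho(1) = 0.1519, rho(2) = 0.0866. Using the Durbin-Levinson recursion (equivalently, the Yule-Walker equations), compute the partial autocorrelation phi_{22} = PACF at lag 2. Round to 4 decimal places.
\phi_{22} = 0.0650

The PACF at lag k is phi_{kk}, the last component of the solution
to the Yule-Walker system G_k phi = r_k where
  (G_k)_{ij} = rho(|i - j|), (r_k)_i = rho(i), i,j = 1..k.
Equivalently, Durbin-Levinson gives phi_{kk} iteratively:
  phi_{11} = rho(1)
  phi_{kk} = [rho(k) - sum_{j=1..k-1} phi_{k-1,j} rho(k-j)]
            / [1 - sum_{j=1..k-1} phi_{k-1,j} rho(j)],
  phi_{k,j} = phi_{k-1,j} - phi_{kk} phi_{k-1,k-j},  j = 1..k-1.
Step k = 1:
  phi_11 = rho(1) = 0.1519.
Step k = 2:
  phi_22 = [rho(2) - phi_11 rho(1)] / [1 - phi_11 rho(1)] = [0.0866 - (0.1519)(0.1519)] / [1 - (0.1519)(0.1519)]
         = 0.06352639 / 0.97692639 = 0.065.
Therefore phi_{22} = 0.0650.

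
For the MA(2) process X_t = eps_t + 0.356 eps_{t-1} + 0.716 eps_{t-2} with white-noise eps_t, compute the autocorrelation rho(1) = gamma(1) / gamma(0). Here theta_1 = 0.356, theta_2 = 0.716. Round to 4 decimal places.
\rho(1) = 0.3726

For an MA(q) process with theta_0 = 1, the autocovariance is
  gamma(k) = sigma^2 * sum_{i=0..q-k} theta_i * theta_{i+k},
and rho(k) = gamma(k) / gamma(0). Sigma^2 cancels.
  numerator   = (1)*(0.356) + (0.356)*(0.716) = 0.610896.
  denominator = (1)^2 + (0.356)^2 + (0.716)^2 = 1.639392.
  rho(1) = 0.610896 / 1.639392 = 0.3726.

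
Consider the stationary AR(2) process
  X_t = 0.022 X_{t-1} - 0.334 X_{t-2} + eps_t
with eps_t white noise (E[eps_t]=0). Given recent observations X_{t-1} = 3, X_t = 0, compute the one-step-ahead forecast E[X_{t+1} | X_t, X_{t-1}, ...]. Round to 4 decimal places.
E[X_{t+1} \mid \mathcal F_t] = -1.0020

For an AR(p) model X_t = c + sum_i phi_i X_{t-i} + eps_t, the
one-step-ahead conditional mean is
  E[X_{t+1} | X_t, ...] = c + sum_i phi_i X_{t+1-i}.
Substitute known values:
  E[X_{t+1} | ...] = (0.022) * (0) + (-0.334) * (3)
                   = -1.0020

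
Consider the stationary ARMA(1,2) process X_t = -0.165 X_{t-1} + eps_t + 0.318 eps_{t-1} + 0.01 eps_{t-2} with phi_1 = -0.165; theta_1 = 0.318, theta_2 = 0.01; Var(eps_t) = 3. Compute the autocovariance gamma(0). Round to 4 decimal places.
\gamma(0) = 3.0709

Multiply the model equation by X_{t-k} and take expectations. With theta_0 = psi_0 = 1 and psi_j the MA(infinity) weights, this gives
  gamma(k) - sum_i phi_i gamma(k-i) = c_k,
  c_k = sigma^2 * sum_{j=k..q} theta_j psi_{j-k}   (c_k = 0 for k > q),
using gamma(-m) = gamma(m).
psi-weights needed (psi_j = theta_j + sum_i phi_i psi_{j-i}):
  psi_1 = theta_1 + phi_1 = 0.318 + (-0.165) = 0.153
  psi_2 = theta_2 + phi_1 psi_1 = 0.01 + (-0.165)(0.153) = -0.015245
Right-hand sides:
  c_0 = sigma^2 (1 + theta_1 psi_1 + theta_2 psi_2) = 3 * (1 + (0.318)(0.153) + (0.01)(-0.015245)) = 3 * 1.048502 = 3.145505
  c_1 = sigma^2 (theta_1 + theta_2 psi_1) = 3 * (0.318 + (0.01)(0.153)) = 0.95859
  c_2 = sigma^2 theta_2 = 3 * (0.01) = 0.03
Equations for k = 0 and k = 1 (AR order 1):
  gamma(0) = phi_1 gamma(1) + c_0
  gamma(1) = phi_1 gamma(0) + c_1
Substituting the second into the first: gamma(0) (1 - phi_1^2) = c_0 + phi_1 c_1, so
  gamma(0) = (c_0 + phi_1 c_1) / (1 - phi_1^2) = (3.145505 + (-0.165)(0.95859)) / (1 - (-0.165)^2) = 2.987337 / 0.972775 = 3.070944.
Therefore gamma(0) = 3.0709 (to 4 decimal places).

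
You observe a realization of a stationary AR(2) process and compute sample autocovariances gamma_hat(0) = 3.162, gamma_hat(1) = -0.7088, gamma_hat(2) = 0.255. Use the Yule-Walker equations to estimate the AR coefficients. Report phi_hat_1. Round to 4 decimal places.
\hat\phi_{1} = -0.2170

The Yule-Walker equations for an AR(p) process read, in matrix form,
  Gamma_p phi = r_p,   with   (Gamma_p)_{ij} = gamma(|i - j|),
                       (r_p)_i = gamma(i),   i,j = 1..p.
Substitute the sample gammas (Toeplitz matrix and right-hand side of size 2):
  Gamma_p = [[3.162, -0.7088], [-0.7088, 3.162]]
  r_p     = [-0.7088, 0.255]
Written out:
  3.162 phi_1 - 0.7088 phi_2 = -0.7088
  -0.7088 phi_1 + 3.162 phi_2 = 0.255
Solve by Cramer's rule:
  det = gamma(0)^2 - gamma(1)^2 = (3.162)^2 - (-0.7088)^2 = 9.998244 - 0.50239744 = 9.49584656
  phi_hat_1 = [gamma(1) gamma(0) - gamma(1) gamma(2)] / det = [(-0.7088)(3.162) - (-0.7088)(0.255)] / 9.49584656 = -2.0604816 / 9.49584656 = -0.217
  phi_hat_2 = [gamma(0) gamma(2) - gamma(1)^2] / det = [(3.162)(0.255) - (-0.7088)^2] / 9.49584656 = 0.30391256 / 9.49584656 = 0.032
So phi_hat = [-0.2170, 0.0320].
Therefore phi_hat_1 = -0.2170.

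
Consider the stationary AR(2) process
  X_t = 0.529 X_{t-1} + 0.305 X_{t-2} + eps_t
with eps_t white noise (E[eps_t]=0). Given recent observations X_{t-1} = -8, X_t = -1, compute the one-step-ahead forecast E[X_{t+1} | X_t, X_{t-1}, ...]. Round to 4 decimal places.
E[X_{t+1} \mid \mathcal F_t] = -2.9690

For an AR(p) model X_t = c + sum_i phi_i X_{t-i} + eps_t, the
one-step-ahead conditional mean is
  E[X_{t+1} | X_t, ...] = c + sum_i phi_i X_{t+1-i}.
Substitute known values:
  E[X_{t+1} | ...] = (0.529) * (-1) + (0.305) * (-8)
                   = -2.9690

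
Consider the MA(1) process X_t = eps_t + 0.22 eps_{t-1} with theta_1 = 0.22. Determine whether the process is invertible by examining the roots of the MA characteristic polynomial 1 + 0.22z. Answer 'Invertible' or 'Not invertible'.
\text{Invertible}

The MA(q) characteristic polynomial is P(z) = 1 + 0.22z.
Invertibility requires all roots to lie outside the unit circle, i.e. |z| > 1 for every root.
This is linear in z: 1 + (0.22) z = 0  =>  z = -1/(0.22) = -4.545455,  |z| = 4.545455.
Moduli of all roots: 4.5455.
All moduli strictly greater than 1? Yes.
Verdict: Invertible.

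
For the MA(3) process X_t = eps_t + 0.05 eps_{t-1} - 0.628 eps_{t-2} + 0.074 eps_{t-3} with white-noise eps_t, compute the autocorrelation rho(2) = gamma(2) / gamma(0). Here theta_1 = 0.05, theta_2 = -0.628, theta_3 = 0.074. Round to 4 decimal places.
\rho(2) = -0.4452

For an MA(q) process with theta_0 = 1, the autocovariance is
  gamma(k) = sigma^2 * sum_{i=0..q-k} theta_i * theta_{i+k},
and rho(k) = gamma(k) / gamma(0). Sigma^2 cancels.
  numerator   = (1)*(-0.628) + (0.05)*(0.074) = -0.6243.
  denominator = (1)^2 + (0.05)^2 + (-0.628)^2 + (0.074)^2 = 1.40236.
  rho(2) = -0.6243 / 1.40236 = -0.4452.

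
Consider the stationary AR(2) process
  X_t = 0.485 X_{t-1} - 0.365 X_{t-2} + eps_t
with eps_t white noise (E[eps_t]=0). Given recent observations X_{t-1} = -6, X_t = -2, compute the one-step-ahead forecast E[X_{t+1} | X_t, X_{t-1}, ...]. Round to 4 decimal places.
E[X_{t+1} \mid \mathcal F_t] = 1.2200

For an AR(p) model X_t = c + sum_i phi_i X_{t-i} + eps_t, the
one-step-ahead conditional mean is
  E[X_{t+1} | X_t, ...] = c + sum_i phi_i X_{t+1-i}.
Substitute known values:
  E[X_{t+1} | ...] = (0.485) * (-2) + (-0.365) * (-6)
                   = 1.2200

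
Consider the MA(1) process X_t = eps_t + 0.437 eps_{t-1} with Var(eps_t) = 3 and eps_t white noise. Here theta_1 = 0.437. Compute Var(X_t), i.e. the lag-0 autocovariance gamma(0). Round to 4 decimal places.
\gamma(0) = 3.5729

For an MA(q) process X_t = eps_t + sum_i theta_i eps_{t-i} with
Var(eps_t) = sigma^2, the variance is
  gamma(0) = sigma^2 * (1 + sum_i theta_i^2).
  sum_i theta_i^2 = (0.437)^2 = 0.190969.
  gamma(0) = 3 * (1 + 0.190969) = 3 * 1.190969 = 3.572907, which rounds to 3.5729.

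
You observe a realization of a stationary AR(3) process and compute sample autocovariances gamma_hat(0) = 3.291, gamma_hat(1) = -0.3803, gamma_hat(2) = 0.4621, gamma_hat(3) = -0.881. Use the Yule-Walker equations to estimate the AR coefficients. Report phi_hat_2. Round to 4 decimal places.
\hat\phi_{2} = 0.1040

The Yule-Walker equations for an AR(p) process read, in matrix form,
  Gamma_p phi = r_p,   with   (Gamma_p)_{ij} = gamma(|i - j|),
                       (r_p)_i = gamma(i),   i,j = 1..p.
Substitute the sample gammas (Toeplitz matrix and right-hand side of size 3):
  Gamma_p = [[3.291, -0.3803, 0.4621], [-0.3803, 3.291, -0.3803], [0.4621, -0.3803, 3.291]]
  r_p     = [-0.3803, 0.4621, -0.881]
Written out (R1..R3):
  (R1) 3.291 phi_1 - 0.3803 phi_2 + 0.4621 phi_3 = -0.3803
  (R2) -0.3803 phi_1 + 3.291 phi_2 - 0.3803 phi_3 = 0.4621
  (R3) 0.4621 phi_1 - 0.3803 phi_2 + 3.291 phi_3 = -0.881
Gaussian elimination:
  R2 <- R2 - (-0.3803/3.291) R1 = R2 - (-0.115558) R1:  3.247053 phi_2 - 0.326901 phi_3 = 0.418153
  R3 <- R3 - (0.4621/3.291) R1 = R3 - (0.140413) R1:  -0.326901 phi_2 + 3.226115 phi_3 = -0.827601
  R3 <- R3 - (-0.326901/3.247053) R2 = R3 - (-0.100676) R2:  3.193204 phi_3 = -0.785503
Back-substitution:
  phi_hat_3 = -0.785503 / 3.193204 = -0.245992
  phi_hat_2 = (0.418153 - (-0.326901)(-0.245992)) / 3.247053 = 0.104014
  phi_hat_1 = (-0.3803 - (-0.3803)(0.104014) - (0.4621)(-0.245992)) / 3.291 = -0.068997
So phi_hat = [-0.0690, 0.1040, -0.2460].
Therefore phi_hat_2 = 0.1040.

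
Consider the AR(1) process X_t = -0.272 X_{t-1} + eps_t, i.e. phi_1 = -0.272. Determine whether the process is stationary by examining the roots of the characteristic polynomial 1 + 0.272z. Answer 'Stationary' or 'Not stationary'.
\text{Stationary}

The AR(p) characteristic polynomial is P(z) = 1 + 0.272z.
Stationarity requires all roots to lie outside the unit circle, i.e. |z| > 1 for every root.
This is linear in z: 1 + (0.272) z = 0  =>  z = -1/(0.272) = -3.676471,  |z| = 3.676471.
Moduli of all roots: 3.6765.
All moduli strictly greater than 1? Yes.
Verdict: Stationary.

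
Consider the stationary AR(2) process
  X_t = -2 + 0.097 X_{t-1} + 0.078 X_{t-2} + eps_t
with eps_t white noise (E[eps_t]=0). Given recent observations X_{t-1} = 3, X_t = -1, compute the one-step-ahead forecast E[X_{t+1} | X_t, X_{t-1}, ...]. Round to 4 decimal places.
E[X_{t+1} \mid \mathcal F_t] = -1.8630

For an AR(p) model X_t = c + sum_i phi_i X_{t-i} + eps_t, the
one-step-ahead conditional mean is
  E[X_{t+1} | X_t, ...] = c + sum_i phi_i X_{t+1-i}.
Substitute known values:
  E[X_{t+1} | ...] = -2 + (0.097) * (-1) + (0.078) * (3)
                   = -1.8630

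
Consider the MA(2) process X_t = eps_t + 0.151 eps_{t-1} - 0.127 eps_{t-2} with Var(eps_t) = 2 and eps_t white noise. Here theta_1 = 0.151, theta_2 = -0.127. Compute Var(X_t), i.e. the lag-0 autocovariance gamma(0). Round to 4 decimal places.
\gamma(0) = 2.0779

For an MA(q) process X_t = eps_t + sum_i theta_i eps_{t-i} with
Var(eps_t) = sigma^2, the variance is
  gamma(0) = sigma^2 * (1 + sum_i theta_i^2).
  sum_i theta_i^2 = (0.151)^2 + (-0.127)^2 = 0.022801 + 0.016129 = 0.03893.
  gamma(0) = 2 * (1 + 0.03893) = 2 * 1.03893 = 2.07786, which rounds to 2.0779.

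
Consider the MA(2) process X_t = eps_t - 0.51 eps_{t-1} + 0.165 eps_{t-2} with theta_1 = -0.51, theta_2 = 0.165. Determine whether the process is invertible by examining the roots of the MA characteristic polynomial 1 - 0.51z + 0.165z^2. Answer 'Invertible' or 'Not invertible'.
\text{Invertible}

The MA(q) characteristic polynomial is P(z) = 1 - 0.51z + 0.165z^2.
Invertibility requires all roots to lie outside the unit circle, i.e. |z| > 1 for every root.
Set 1 + (-0.51) z + (0.165) z^2 = 0, i.e. a z^2 + b z + c = 0 with a = 0.165, b = -0.51, c = 1.
Discriminant D = b^2 - 4ac = (-0.51)^2 - 4*(0.165)*1 = 0.2601 - (0.66) = -0.3999.
D < 0, so the roots are the complex-conjugate pair z = (-b +/- i sqrt(-D)) / (2a) = 1.5455 +/- 1.9163i.
For a conjugate pair |z|^2 = z * conj(z) = (product of roots) = c/a = 1/(0.165) = 6.060606, so |z| = sqrt(6.060606) = 2.4618 for both roots.
Moduli of all roots: 2.4618, 2.4618.
All moduli strictly greater than 1? Yes.
Verdict: Invertible.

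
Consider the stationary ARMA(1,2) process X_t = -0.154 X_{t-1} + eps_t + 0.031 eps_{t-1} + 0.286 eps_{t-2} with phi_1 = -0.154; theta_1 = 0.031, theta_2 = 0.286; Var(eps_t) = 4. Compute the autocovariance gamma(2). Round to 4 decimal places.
\gamma(2) = 1.2519

Multiply the model equation by X_{t-k} and take expectations. With theta_0 = psi_0 = 1 and psi_j the MA(infinity) weights, this gives
  gamma(k) - sum_i phi_i gamma(k-i) = c_k,
  c_k = sigma^2 * sum_{j=k..q} theta_j psi_{j-k}   (c_k = 0 for k > q),
using gamma(-m) = gamma(m).
psi-weights needed (psi_j = theta_j + sum_i phi_i psi_{j-i}):
  psi_1 = theta_1 + phi_1 = 0.031 + (-0.154) = -0.123
  psi_2 = theta_2 + phi_1 psi_1 = 0.286 + (-0.154)(-0.123) = 0.304942
Right-hand sides:
  c_0 = sigma^2 (1 + theta_1 psi_1 + theta_2 psi_2) = 4 * (1 + (0.031)(-0.123) + (0.286)(0.304942)) = 4 * 1.0834 = 4.333602
  c_1 = sigma^2 (theta_1 + theta_2 psi_1) = 4 * (0.031 + (0.286)(-0.123)) = -0.016712
  c_2 = sigma^2 theta_2 = 4 * (0.286) = 1.144
Equations for k = 0 and k = 1 (AR order 1):
  gamma(0) = phi_1 gamma(1) + c_0
  gamma(1) = phi_1 gamma(0) + c_1
Substituting the second into the first: gamma(0) (1 - phi_1^2) = c_0 + phi_1 c_1, so
  gamma(0) = (c_0 + phi_1 c_1) / (1 - phi_1^2) = (4.333602 + (-0.154)(-0.016712)) / (1 - (-0.154)^2) = 4.336175 / 0.976284 = 4.44151.
  gamma(1) = phi_1 gamma(0) + c_1 = (-0.154)(4.44151) + (-0.016712) = -0.700705.
For k = 2: gamma(2) = phi_1 gamma(1) + c_2
  = (-0.154)(-0.700705) + (1.144) = 1.251909.
Therefore gamma(2) = 1.2519 (to 4 decimal places).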